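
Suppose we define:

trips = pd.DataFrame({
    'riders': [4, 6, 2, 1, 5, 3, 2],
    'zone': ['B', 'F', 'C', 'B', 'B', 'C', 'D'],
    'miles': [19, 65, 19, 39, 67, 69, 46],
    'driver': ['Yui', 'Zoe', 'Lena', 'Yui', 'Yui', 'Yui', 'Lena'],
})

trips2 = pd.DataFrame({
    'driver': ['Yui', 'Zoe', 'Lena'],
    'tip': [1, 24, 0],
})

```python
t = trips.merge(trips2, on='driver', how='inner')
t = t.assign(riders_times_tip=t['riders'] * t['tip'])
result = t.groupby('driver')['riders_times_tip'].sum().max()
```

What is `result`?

merge on 'driver' (how='inner') → 7 rows:
   riders zone  miles driver  tip
0       4    B     19    Yui    1
1       6    F     65    Zoe   24
2       2    C     19   Lena    0
3       1    B     39    Yui    1
4       5    B     67    Yui    1
5       3    C     69    Yui    1
6       2    D     46   Lena    0
add column riders_times_tip = t['riders'] * t['tip']:
   riders zone  miles driver  tip  riders_times_tip
0       4    B     19    Yui    1                 4
1       6    F     65    Zoe   24               144
2       2    C     19   Lena    0                 0
3       1    B     39    Yui    1                 1
4       5    B     67    Yui    1                 5
5       3    C     69    Yui    1                 3
6       2    D     46   Lena    0                 0
group by driver, sum of riders_times_tip:
driver
Lena      0
Yui      13
Zoe     144
Name: riders_times_tip, dtype: int64

144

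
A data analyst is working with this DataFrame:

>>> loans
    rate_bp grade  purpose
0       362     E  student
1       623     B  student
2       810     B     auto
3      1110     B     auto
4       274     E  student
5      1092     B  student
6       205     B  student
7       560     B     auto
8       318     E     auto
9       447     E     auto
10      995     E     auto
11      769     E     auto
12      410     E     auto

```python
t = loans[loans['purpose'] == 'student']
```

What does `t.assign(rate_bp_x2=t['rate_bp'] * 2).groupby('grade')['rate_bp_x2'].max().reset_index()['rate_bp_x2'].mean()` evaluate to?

filter rows where purpose == 'student':
   rate_bp grade  purpose
0      362     E  student
1      623     B  student
4      274     E  student
5     1092     B  student
6      205     B  student
add column rate_bp_x2 = t['rate_bp'] * 2:
   rate_bp grade  purpose  rate_bp_x2
0      362     E  student         724
1      623     B  student        1246
4      274     E  student         548
5     1092     B  student        2184
6      205     B  student         410
group by grade, max of rate_bp_x2:
grade
B    2184
E     724
Name: rate_bp_x2, dtype: int64
reset_index():
  grade  rate_bp_x2
0     B        2184
1     E         724

1454.0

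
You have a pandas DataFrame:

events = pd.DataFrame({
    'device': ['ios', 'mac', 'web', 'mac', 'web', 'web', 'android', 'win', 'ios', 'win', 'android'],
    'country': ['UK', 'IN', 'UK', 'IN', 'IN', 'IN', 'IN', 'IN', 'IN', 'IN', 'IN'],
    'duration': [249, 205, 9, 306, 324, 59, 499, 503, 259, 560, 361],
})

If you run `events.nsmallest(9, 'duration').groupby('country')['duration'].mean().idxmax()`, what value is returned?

IN

take 9 rows with smallest duration:
     device country  duration
2       web      UK         9
5       web      IN        59
1       mac      IN       205
0       ios      UK       249
8       ios      IN       259
3       mac      IN       306
4       web      IN       324
10  android      IN       361
6   android      IN       499
group by country, mean of duration:
country
IN    287.571429
UK    129.000000
Name: duration, dtype: float64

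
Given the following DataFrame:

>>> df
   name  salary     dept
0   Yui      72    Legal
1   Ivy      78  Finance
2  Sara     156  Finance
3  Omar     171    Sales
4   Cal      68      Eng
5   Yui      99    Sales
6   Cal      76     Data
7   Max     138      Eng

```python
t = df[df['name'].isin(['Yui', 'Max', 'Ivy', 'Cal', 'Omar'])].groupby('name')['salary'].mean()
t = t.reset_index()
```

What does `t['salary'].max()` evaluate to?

171.0

filter rows where name in ['Yui', 'Max', 'Ivy', 'Cal', 'Omar']:
   name  salary     dept
0   Yui      72    Legal
1   Ivy      78  Finance
3  Omar     171    Sales
4   Cal      68      Eng
5   Yui      99    Sales
6   Cal      76     Data
7   Max     138      Eng
group by name, mean of salary:
name
Cal      72.0
Ivy      78.0
Max     138.0
Omar    171.0
Yui      85.5
Name: salary, dtype: float64
reset_index():
   name  salary
0   Cal    72.0
1   Ivy    78.0
2   Max   138.0
3  Omar   171.0
4   Yui    85.5
Hence 171.0.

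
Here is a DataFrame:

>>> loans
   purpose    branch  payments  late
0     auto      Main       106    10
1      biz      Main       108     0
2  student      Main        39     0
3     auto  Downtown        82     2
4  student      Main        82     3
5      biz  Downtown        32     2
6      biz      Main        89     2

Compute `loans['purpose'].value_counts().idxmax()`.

value_counts of purpose:
purpose
biz        3
auto       2
student    2
Name: count, dtype: int64
Taking the label with the largest value gives biz.

biz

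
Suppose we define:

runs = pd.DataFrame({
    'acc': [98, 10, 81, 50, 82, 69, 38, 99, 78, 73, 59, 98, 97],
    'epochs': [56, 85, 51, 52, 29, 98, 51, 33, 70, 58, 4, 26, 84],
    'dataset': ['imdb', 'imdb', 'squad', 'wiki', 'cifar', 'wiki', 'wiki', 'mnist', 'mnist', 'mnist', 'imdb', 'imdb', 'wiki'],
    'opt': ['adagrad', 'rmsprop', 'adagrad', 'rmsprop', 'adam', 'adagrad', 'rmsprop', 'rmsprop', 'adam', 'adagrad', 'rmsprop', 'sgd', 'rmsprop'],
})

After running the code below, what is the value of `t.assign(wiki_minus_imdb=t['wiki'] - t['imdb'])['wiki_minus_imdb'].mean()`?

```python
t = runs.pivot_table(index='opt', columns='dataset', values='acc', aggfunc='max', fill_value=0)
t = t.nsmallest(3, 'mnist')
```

-42.3333333333

pivot: rows=opt, cols=dataset, max(acc):
dataset  cifar  imdb  mnist  squad  wiki
opt                                     
adagrad      0    98     73     81    69
adam        82     0     78      0     0
rmsprop      0    59     99      0    97
sgd          0    98      0      0     0
take 3 rows with smallest mnist:
dataset  cifar  imdb  mnist  squad  wiki
opt                                     
sgd          0    98      0      0     0
adagrad      0    98     73     81    69
adam        82     0     78      0     0
add column wiki_minus_imdb = t['wiki'] - t['imdb']:
dataset  cifar  imdb  mnist  squad  wiki  wiki_minus_imdb
opt                                                      
sgd          0    98      0      0     0              -98
adagrad      0    98     73     81    69              -29
adam        82     0     78      0     0                0
Then the mean of column 'wiki_minus_imdb': -42.3333333333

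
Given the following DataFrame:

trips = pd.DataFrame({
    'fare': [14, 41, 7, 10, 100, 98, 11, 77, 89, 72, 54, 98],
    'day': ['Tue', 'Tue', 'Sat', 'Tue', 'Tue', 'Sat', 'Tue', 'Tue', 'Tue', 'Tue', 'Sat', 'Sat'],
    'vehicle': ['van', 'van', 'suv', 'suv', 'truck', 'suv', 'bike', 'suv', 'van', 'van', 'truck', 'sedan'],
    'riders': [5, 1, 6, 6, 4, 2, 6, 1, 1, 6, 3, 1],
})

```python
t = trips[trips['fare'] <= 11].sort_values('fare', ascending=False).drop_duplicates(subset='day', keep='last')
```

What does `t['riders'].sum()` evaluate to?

filter rows where fare <= 11:
   fare  day vehicle  riders
2     7  Sat     suv       6
3    10  Tue     suv       6
6    11  Tue    bike       6
sort by fare descending:
   fare  day vehicle  riders
6    11  Tue    bike       6
3    10  Tue     suv       6
2     7  Sat     suv       6
drop duplicate day (keep=last):
   fare  day vehicle  riders
3    10  Tue     suv       6
2     7  Sat     suv       6
So sum() = 12.

12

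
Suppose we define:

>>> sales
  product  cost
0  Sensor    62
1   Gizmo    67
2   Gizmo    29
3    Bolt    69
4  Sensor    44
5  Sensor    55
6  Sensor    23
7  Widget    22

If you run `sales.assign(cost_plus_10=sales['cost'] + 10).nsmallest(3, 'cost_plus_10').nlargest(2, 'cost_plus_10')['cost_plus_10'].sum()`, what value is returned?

add column cost_plus_10 = sales['cost'] + 10:
  product  cost  cost_plus_10
0  Sensor    62            72
1   Gizmo    67            77
2   Gizmo    29            39
3    Bolt    69            79
4  Sensor    44            54
5  Sensor    55            65
6  Sensor    23            33
7  Widget    22            32
take 3 rows with smallest cost_plus_10:
  product  cost  cost_plus_10
7  Widget    22            32
6  Sensor    23            33
2   Gizmo    29            39
take 2 rows with largest cost_plus_10:
  product  cost  cost_plus_10
2   Gizmo    29            39
6  Sensor    23            33
sum of column 'cost_plus_10' → 72

72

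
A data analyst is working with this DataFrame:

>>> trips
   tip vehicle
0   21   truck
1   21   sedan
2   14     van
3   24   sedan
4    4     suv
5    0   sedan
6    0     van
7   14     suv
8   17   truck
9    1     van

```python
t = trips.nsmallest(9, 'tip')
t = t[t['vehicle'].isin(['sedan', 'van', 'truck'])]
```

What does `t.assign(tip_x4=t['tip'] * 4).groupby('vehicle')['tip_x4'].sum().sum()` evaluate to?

296

take 9 rows with smallest tip:
   tip vehicle
5    0   sedan
6    0     van
9    1     van
4    4     suv
2   14     van
7   14     suv
8   17   truck
0   21   truck
1   21   sedan
filter rows where vehicle in ['sedan', 'van', 'truck']:
   tip vehicle
5    0   sedan
6    0     van
9    1     van
2   14     van
8   17   truck
0   21   truck
1   21   sedan
add column tip_x4 = t['tip'] * 4:
   tip vehicle  tip_x4
5    0   sedan       0
6    0     van       0
9    1     van       4
2   14     van      56
8   17   truck      68
0   21   truck      84
1   21   sedan      84
group by vehicle, sum of tip_x4:
vehicle
sedan     84
truck    152
van       60
Name: tip_x4, dtype: int64
Hence 296.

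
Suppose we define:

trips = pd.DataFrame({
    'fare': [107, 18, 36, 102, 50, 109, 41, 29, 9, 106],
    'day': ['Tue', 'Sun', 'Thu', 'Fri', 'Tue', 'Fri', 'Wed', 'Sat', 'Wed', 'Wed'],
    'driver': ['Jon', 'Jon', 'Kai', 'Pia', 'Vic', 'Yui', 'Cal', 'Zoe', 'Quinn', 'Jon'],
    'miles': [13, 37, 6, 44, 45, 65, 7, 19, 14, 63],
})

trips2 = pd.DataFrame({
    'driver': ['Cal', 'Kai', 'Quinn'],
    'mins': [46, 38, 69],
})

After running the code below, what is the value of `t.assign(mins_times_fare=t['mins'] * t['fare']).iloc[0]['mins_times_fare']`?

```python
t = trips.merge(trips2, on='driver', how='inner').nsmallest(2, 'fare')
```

merge on 'driver' (how='inner') → 3 rows:
   fare  day driver  miles  mins
0    36  Thu    Kai      6    38
1    41  Wed    Cal      7    46
2     9  Wed  Quinn     14    69
take 2 rows with smallest fare:
   fare  day driver  miles  mins
2     9  Wed  Quinn     14    69
0    36  Thu    Kai      6    38
add column mins_times_fare = t['mins'] * t['fare']:
   fare  day driver  miles  mins  mins_times_fare
2     9  Wed  Quinn     14    69              621
0    36  Thu    Kai      6    38             1368
Hence 621.

621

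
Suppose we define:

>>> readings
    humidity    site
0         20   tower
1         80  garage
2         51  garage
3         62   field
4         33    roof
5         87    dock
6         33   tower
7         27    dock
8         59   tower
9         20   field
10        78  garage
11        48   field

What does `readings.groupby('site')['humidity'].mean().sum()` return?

group by site, mean of humidity:
site
dock      57.000000
field     43.333333
garage    69.666667
roof      33.000000
tower     37.333333
Name: humidity, dtype: float64
Taking the sum of the resulting series gives 240.333333333.

240.333333333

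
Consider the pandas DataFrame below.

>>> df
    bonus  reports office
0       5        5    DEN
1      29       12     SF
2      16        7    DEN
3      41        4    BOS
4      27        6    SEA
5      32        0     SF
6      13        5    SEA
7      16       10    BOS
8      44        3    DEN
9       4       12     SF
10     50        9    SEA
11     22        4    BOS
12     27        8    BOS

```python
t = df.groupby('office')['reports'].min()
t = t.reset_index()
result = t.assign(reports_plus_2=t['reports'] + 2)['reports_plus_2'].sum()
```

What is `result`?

group by office, min of reports:
office
BOS    4
DEN    3
SEA    5
SF     0
Name: reports, dtype: int64
reset_index():
  office  reports
0    BOS        4
1    DEN        3
2    SEA        5
3     SF        0
add column reports_plus_2 = t['reports'] + 2:
  office  reports  reports_plus_2
0    BOS        4               6
1    DEN        3               5
2    SEA        5               7
3     SF        0               2
Then the sum of column 'reports_plus_2': 20

20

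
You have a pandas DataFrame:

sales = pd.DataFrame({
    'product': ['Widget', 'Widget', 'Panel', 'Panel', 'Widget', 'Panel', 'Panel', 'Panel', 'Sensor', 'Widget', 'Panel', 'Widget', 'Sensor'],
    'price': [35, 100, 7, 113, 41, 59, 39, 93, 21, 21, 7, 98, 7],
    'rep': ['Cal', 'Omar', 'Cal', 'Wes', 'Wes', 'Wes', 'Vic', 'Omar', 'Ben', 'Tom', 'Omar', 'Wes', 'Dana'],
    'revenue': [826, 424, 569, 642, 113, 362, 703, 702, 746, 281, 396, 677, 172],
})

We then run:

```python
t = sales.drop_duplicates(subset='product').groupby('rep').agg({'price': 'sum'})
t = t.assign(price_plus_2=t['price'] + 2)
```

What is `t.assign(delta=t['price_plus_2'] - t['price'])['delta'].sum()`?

drop duplicate product (keep=first):
  product  price  rep  revenue
0  Widget     35  Cal      826
2   Panel      7  Cal      569
8  Sensor     21  Ben      746
group by rep, sum of price:
     price
rep       
Ben     21
Cal     42
add column price_plus_2 = t['price'] + 2:
     price  price_plus_2
rep                     
Ben     21            23
Cal     42            44
add column delta = t['price_plus_2'] - t['price']:
     price  price_plus_2  delta
rep                            
Ben     21            23      2
Cal     42            44      2

4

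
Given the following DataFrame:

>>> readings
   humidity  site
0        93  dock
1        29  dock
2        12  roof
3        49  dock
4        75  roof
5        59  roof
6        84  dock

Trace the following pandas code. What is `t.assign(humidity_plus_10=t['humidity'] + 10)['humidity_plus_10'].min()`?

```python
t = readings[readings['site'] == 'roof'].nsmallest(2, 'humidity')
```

22

filter rows where site == 'roof':
   humidity  site
2        12  roof
4        75  roof
5        59  roof
take 2 rows with smallest humidity:
   humidity  site
2        12  roof
5        59  roof
add column humidity_plus_10 = t['humidity'] + 10:
   humidity  site  humidity_plus_10
2        12  roof                22
5        59  roof                69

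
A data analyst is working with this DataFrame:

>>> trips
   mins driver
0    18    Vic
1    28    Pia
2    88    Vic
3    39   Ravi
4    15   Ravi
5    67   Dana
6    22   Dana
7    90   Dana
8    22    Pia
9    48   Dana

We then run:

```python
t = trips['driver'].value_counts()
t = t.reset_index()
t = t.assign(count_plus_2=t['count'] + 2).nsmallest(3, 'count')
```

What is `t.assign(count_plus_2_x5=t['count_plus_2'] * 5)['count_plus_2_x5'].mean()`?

value_counts of driver:
driver
Dana    4
Vic     2
Pia     2
Ravi    2
Name: count, dtype: int64
reset_index():
  driver  count
0   Dana      4
1    Vic      2
2    Pia      2
3   Ravi      2
add column count_plus_2 = t['count'] + 2:
  driver  count  count_plus_2
0   Dana      4             6
1    Vic      2             4
2    Pia      2             4
3   Ravi      2             4
take 3 rows with smallest count:
  driver  count  count_plus_2
1    Vic      2             4
2    Pia      2             4
3   Ravi      2             4
add column count_plus_2_x5 = t['count_plus_2'] * 5:
  driver  count  count_plus_2  count_plus_2_x5
1    Vic      2             4               20
2    Pia      2             4               20
3   Ravi      2             4               20
Reading off the mean of column 'count_plus_2_x5', we get 20.0.

20.0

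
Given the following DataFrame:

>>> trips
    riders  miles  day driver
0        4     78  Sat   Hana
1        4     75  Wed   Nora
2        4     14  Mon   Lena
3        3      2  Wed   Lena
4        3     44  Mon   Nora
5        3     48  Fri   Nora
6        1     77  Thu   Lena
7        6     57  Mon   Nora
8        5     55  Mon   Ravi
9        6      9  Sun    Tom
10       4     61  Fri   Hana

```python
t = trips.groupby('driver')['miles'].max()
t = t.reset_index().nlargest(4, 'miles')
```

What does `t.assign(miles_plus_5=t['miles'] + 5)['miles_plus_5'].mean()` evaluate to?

76.25

group by driver, max of miles:
driver
Hana    78
Lena    77
Nora    75
Ravi    55
Tom      9
Name: miles, dtype: int64
reset_index():
  driver  miles
0   Hana     78
1   Lena     77
2   Nora     75
3   Ravi     55
4    Tom      9
take 4 rows with largest miles:
  driver  miles
0   Hana     78
1   Lena     77
2   Nora     75
3   Ravi     55
add column miles_plus_5 = t['miles'] + 5:
  driver  miles  miles_plus_5
0   Hana     78            83
1   Lena     77            82
2   Nora     75            80
3   Ravi     55            60
Then the mean of column 'miles_plus_5': 76.25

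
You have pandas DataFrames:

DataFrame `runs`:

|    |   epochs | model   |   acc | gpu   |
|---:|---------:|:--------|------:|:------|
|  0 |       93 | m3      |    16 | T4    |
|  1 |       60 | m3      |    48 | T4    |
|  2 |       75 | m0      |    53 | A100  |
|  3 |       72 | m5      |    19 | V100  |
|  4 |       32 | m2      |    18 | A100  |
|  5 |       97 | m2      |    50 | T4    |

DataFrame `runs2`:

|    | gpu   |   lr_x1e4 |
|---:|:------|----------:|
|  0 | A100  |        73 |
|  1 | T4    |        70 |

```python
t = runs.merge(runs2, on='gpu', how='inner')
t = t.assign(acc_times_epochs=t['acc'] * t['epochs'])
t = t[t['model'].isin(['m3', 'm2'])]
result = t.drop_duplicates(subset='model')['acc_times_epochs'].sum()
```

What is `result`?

2064

merge on 'gpu' (how='inner') → 5 rows:
   epochs model  acc   gpu  lr_x1e4
0      93    m3   16    T4       70
1      60    m3   48    T4       70
2      75    m0   53  A100       73
3      32    m2   18  A100       73
4      97    m2   50    T4       70
add column acc_times_epochs = t['acc'] * t['epochs']:
   epochs model  acc   gpu  lr_x1e4  acc_times_epochs
0      93    m3   16    T4       70              1488
1      60    m3   48    T4       70              2880
2      75    m0   53  A100       73              3975
3      32    m2   18  A100       73               576
4      97    m2   50    T4       70              4850
filter rows where model in ['m3', 'm2']:
   epochs model  acc   gpu  lr_x1e4  acc_times_epochs
0      93    m3   16    T4       70              1488
1      60    m3   48    T4       70              2880
3      32    m2   18  A100       73               576
4      97    m2   50    T4       70              4850
drop duplicate model (keep=first):
   epochs model  acc   gpu  lr_x1e4  acc_times_epochs
0      93    m3   16    T4       70              1488
3      32    m2   18  A100       73               576
Finally, sum of column 'acc_times_epochs' = 2064.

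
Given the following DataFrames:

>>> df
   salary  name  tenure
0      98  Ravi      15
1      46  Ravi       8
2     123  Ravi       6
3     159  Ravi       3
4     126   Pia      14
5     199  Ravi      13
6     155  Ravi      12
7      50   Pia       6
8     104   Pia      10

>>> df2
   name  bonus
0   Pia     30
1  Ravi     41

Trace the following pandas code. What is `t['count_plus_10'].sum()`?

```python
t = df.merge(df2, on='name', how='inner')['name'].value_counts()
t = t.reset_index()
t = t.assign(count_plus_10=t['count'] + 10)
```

29

merge on 'name' (how='inner') → 9 rows:
   salary  name  tenure  bonus
0      98  Ravi      15     41
1      46  Ravi       8     41
2     123  Ravi       6     41
3     159  Ravi       3     41
4     126   Pia      14     30
5     199  Ravi      13     41
6     155  Ravi      12     41
7      50   Pia       6     30
8     104   Pia      10     30
value_counts of name:
name
Ravi    6
Pia     3
Name: count, dtype: int64
reset_index():
   name  count
0  Ravi      6
1   Pia      3
add column count_plus_10 = t['count'] + 10:
   name  count  count_plus_10
0  Ravi      6             16
1   Pia      3             13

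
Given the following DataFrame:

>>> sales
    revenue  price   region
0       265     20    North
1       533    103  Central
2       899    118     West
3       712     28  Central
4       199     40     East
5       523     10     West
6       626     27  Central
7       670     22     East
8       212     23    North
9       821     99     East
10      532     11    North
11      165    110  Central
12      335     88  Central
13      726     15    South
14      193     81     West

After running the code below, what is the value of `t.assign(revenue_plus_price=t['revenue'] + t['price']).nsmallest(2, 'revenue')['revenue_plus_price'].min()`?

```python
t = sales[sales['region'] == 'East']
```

filter rows where region == 'East':
   revenue  price region
4      199     40   East
7      670     22   East
9      821     99   East
add column revenue_plus_price = t['revenue'] + t['price']:
   revenue  price region  revenue_plus_price
4      199     40   East                 239
7      670     22   East                 692
9      821     99   East                 920
take 2 rows with smallest revenue:
   revenue  price region  revenue_plus_price
4      199     40   East                 239
7      670     22   East                 692
The min of column 'revenue_plus_price' is 239.

239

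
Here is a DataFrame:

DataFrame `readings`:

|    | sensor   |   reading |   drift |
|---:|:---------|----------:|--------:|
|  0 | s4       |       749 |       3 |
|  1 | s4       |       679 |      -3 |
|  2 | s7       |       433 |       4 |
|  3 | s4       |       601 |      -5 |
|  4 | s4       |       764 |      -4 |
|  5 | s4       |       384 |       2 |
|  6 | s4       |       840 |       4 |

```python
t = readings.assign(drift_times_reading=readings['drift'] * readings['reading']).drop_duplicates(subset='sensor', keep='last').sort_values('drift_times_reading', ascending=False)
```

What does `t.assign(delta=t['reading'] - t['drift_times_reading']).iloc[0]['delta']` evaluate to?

-2520

add column drift_times_reading = readings['drift'] * readings['reading']:
  sensor  reading  drift  drift_times_reading
0     s4      749      3                 2247
1     s4      679     -3                -2037
2     s7      433      4                 1732
3     s4      601     -5                -3005
4     s4      764     -4                -3056
5     s4      384      2                  768
6     s4      840      4                 3360
drop duplicate sensor (keep=last):
  sensor  reading  drift  drift_times_reading
2     s7      433      4                 1732
6     s4      840      4                 3360
sort by drift_times_reading descending:
  sensor  reading  drift  drift_times_reading
6     s4      840      4                 3360
2     s7      433      4                 1732
add column delta = t['reading'] - t['drift_times_reading']:
  sensor  reading  drift  drift_times_reading  delta
6     s4      840      4                 3360  -2520
2     s7      433      4                 1732  -1299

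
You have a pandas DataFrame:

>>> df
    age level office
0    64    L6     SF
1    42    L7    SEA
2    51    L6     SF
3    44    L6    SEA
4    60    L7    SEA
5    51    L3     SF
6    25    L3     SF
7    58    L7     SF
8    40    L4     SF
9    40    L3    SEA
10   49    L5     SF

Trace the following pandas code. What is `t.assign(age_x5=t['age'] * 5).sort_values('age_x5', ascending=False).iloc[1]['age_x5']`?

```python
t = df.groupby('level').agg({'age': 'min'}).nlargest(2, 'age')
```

group by level, min of age:
       age
level     
L3      25
L4      40
L5      49
L6      44
L7      42
take 2 rows with largest age:
       age
level     
L5      49
L6      44
add column age_x5 = t['age'] * 5:
       age  age_x5
level             
L5      49     245
L6      44     220
sort by age_x5 descending:
       age  age_x5
level             
L5      49     245
L6      44     220
So iloc[1]['age_x5'] = 220.

220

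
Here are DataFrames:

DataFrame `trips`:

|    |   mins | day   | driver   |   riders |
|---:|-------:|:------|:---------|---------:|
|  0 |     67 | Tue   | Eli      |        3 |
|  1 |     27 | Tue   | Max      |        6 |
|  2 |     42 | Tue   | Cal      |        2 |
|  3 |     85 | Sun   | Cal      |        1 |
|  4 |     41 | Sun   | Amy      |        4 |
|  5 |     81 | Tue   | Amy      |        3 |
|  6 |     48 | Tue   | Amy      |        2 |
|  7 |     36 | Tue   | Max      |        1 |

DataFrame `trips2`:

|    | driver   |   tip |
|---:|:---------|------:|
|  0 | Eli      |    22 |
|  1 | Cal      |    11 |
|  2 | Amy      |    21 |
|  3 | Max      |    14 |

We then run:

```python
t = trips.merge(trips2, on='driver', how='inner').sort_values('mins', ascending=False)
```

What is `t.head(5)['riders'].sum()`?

11

merge on 'driver' (how='inner') → 8 rows:
   mins  day driver  riders  tip
0    67  Tue    Eli       3   22
1    27  Tue    Max       6   14
2    42  Tue    Cal       2   11
3    85  Sun    Cal       1   11
4    41  Sun    Amy       4   21
5    81  Tue    Amy       3   21
6    48  Tue    Amy       2   21
7    36  Tue    Max       1   14
sort by mins descending:
   mins  day driver  riders  tip
3    85  Sun    Cal       1   11
5    81  Tue    Amy       3   21
0    67  Tue    Eli       3   22
6    48  Tue    Amy       2   21
2    42  Tue    Cal       2   11
4    41  Sun    Amy       4   21
7    36  Tue    Max       1   14
1    27  Tue    Max       6   14
take first 5 rows:
   mins  day driver  riders  tip
3    85  Sun    Cal       1   11
5    81  Tue    Amy       3   21
0    67  Tue    Eli       3   22
6    48  Tue    Amy       2   21
2    42  Tue    Cal       2   11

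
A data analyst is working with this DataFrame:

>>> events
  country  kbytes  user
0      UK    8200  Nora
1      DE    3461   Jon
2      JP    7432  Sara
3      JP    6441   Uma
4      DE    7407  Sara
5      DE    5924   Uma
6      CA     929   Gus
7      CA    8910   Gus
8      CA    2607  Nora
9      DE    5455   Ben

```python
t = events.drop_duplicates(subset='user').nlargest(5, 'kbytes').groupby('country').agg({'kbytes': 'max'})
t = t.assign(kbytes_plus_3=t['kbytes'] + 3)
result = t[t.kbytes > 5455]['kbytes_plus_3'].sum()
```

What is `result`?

drop duplicate user (keep=first):
  country  kbytes  user
0      UK    8200  Nora
1      DE    3461   Jon
2      JP    7432  Sara
3      JP    6441   Uma
6      CA     929   Gus
9      DE    5455   Ben
take 5 rows with largest kbytes:
  country  kbytes  user
0      UK    8200  Nora
2      JP    7432  Sara
3      JP    6441   Uma
9      DE    5455   Ben
1      DE    3461   Jon
group by country, max of kbytes:
         kbytes
country        
DE         5455
JP         7432
UK         8200
add column kbytes_plus_3 = t['kbytes'] + 3:
         kbytes  kbytes_plus_3
country                       
DE         5455           5458
JP         7432           7435
UK         8200           8203
filter rows where kbytes > 5455:
         kbytes  kbytes_plus_3
country                       
JP         7432           7435
UK         8200           8203
sum of column 'kbytes_plus_3' → 15638

15638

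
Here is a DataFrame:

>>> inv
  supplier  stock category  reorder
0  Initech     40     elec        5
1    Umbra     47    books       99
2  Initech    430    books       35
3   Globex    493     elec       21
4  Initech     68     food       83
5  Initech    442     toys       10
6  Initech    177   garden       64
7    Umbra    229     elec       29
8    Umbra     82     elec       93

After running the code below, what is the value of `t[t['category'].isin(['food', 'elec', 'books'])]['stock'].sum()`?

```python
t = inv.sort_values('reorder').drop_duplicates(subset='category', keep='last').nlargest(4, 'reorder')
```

197

sort by reorder:
  supplier  stock category  reorder
0  Initech     40     elec        5
5  Initech    442     toys       10
3   Globex    493     elec       21
7    Umbra    229     elec       29
2  Initech    430    books       35
6  Initech    177   garden       64
4  Initech     68     food       83
8    Umbra     82     elec       93
1    Umbra     47    books       99
drop duplicate category (keep=last):
  supplier  stock category  reorder
5  Initech    442     toys       10
6  Initech    177   garden       64
4  Initech     68     food       83
8    Umbra     82     elec       93
1    Umbra     47    books       99
take 4 rows with largest reorder:
  supplier  stock category  reorder
1    Umbra     47    books       99
8    Umbra     82     elec       93
4  Initech     68     food       83
6  Initech    177   garden       64
filter rows where category in ['food', 'elec', 'books']:
  supplier  stock category  reorder
1    Umbra     47    books       99
8    Umbra     82     elec       93
4  Initech     68     food       83
Taking the sum of column 'stock' gives 197.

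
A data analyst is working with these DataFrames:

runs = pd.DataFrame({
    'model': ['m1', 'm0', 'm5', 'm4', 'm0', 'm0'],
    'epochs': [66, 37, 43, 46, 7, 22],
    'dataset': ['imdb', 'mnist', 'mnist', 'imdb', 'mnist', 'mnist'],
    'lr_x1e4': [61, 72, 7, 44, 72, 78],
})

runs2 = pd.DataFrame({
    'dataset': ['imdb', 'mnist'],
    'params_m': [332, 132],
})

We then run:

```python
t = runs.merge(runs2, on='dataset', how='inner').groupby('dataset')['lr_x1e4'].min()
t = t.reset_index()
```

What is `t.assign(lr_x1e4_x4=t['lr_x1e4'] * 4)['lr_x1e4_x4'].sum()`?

204

merge on 'dataset' (how='inner') → 6 rows:
  model  epochs dataset  lr_x1e4  params_m
0    m1      66    imdb       61       332
1    m0      37   mnist       72       132
2    m5      43   mnist        7       132
3    m4      46    imdb       44       332
4    m0       7   mnist       72       132
5    m0      22   mnist       78       132
group by dataset, min of lr_x1e4:
dataset
imdb     44
mnist     7
Name: lr_x1e4, dtype: int64
reset_index():
  dataset  lr_x1e4
0    imdb       44
1   mnist        7
add column lr_x1e4_x4 = t['lr_x1e4'] * 4:
  dataset  lr_x1e4  lr_x1e4_x4
0    imdb       44         176
1   mnist        7          28
Hence 204.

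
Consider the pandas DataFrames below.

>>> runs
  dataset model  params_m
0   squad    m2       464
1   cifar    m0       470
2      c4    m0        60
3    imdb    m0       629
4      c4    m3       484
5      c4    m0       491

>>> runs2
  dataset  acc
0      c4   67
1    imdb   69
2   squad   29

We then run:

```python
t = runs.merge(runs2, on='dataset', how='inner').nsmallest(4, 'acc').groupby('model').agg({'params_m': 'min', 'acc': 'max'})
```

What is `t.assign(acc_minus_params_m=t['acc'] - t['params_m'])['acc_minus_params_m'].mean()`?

-281.666666667

merge on 'dataset' (how='inner') → 5 rows:
  dataset model  params_m  acc
0   squad    m2       464   29
1      c4    m0        60   67
2    imdb    m0       629   69
3      c4    m3       484   67
4      c4    m0       491   67
take 4 rows with smallest acc:
  dataset model  params_m  acc
0   squad    m2       464   29
1      c4    m0        60   67
3      c4    m3       484   67
4      c4    m0       491   67
group by model: min(params_m), max(acc):
       params_m  acc
model               
m0           60   67
m2          464   29
m3          484   67
add column acc_minus_params_m = t['acc'] - t['params_m']:
       params_m  acc  acc_minus_params_m
model                                   
m0           60   67                   7
m2          464   29                -435
m3          484   67                -417
Then the mean of column 'acc_minus_params_m': -281.666666667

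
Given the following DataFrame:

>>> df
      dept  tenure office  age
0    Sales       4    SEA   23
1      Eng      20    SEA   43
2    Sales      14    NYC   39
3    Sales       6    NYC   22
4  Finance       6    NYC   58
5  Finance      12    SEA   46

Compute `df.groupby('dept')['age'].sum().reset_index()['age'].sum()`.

group by dept, sum of age:
dept
Eng         43
Finance    104
Sales       84
Name: age, dtype: int64
reset_index():
      dept  age
0      Eng   43
1  Finance  104
2    Sales   84
Hence 231.

231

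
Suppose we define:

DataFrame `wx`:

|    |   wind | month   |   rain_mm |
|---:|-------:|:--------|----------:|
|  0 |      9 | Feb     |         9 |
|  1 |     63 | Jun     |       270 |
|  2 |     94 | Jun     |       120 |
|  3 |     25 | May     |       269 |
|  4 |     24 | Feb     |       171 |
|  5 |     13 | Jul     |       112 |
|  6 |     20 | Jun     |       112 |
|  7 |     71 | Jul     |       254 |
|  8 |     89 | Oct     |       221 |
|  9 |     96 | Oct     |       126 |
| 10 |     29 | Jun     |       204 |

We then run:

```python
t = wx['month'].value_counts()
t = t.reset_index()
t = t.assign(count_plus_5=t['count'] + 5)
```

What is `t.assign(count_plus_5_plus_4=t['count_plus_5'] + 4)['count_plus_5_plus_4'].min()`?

10

value_counts of month:
month
Jun    4
Feb    2
Jul    2
Oct    2
May    1
Name: count, dtype: int64
reset_index():
  month  count
0   Jun      4
1   Feb      2
2   Jul      2
3   Oct      2
4   May      1
add column count_plus_5 = t['count'] + 5:
  month  count  count_plus_5
0   Jun      4             9
1   Feb      2             7
2   Jul      2             7
3   Oct      2             7
4   May      1             6
add column count_plus_5_plus_4 = t['count_plus_5'] + 4:
  month  count  count_plus_5  count_plus_5_plus_4
0   Jun      4             9                   13
1   Feb      2             7                   11
2   Jul      2             7                   11
3   Oct      2             7                   11
4   May      1             6                   10
So min() = 10.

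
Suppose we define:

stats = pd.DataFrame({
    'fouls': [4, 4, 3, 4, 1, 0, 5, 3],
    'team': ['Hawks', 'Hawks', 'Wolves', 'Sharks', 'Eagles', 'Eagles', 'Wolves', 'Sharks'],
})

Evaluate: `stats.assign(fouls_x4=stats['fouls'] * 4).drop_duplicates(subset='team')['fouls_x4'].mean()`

12.0

add column fouls_x4 = stats['fouls'] * 4:
   fouls    team  fouls_x4
0      4   Hawks        16
1      4   Hawks        16
2      3  Wolves        12
3      4  Sharks        16
4      1  Eagles         4
5      0  Eagles         0
6      5  Wolves        20
7      3  Sharks        12
drop duplicate team (keep=first):
   fouls    team  fouls_x4
0      4   Hawks        16
2      3  Wolves        12
3      4  Sharks        16
4      1  Eagles         4
Finally, mean of column 'fouls_x4' = 12.0.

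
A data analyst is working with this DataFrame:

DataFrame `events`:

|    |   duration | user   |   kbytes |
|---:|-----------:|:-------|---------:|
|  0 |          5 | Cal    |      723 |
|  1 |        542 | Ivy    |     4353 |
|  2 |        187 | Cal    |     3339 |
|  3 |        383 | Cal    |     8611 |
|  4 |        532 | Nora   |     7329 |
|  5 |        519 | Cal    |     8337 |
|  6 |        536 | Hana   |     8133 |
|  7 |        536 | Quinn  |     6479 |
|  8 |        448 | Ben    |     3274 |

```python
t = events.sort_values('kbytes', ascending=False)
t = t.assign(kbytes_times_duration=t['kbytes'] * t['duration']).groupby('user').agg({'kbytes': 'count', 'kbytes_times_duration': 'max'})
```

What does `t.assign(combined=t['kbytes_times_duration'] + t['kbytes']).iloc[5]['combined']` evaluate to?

sort by kbytes descending:
   duration   user  kbytes
3       383    Cal    8611
5       519    Cal    8337
6       536   Hana    8133
4       532   Nora    7329
7       536  Quinn    6479
1       542    Ivy    4353
2       187    Cal    3339
8       448    Ben    3274
0         5    Cal     723
add column kbytes_times_duration = t['kbytes'] * t['duration']:
   duration   user  kbytes  kbytes_times_duration
3       383    Cal    8611                3298013
5       519    Cal    8337                4326903
6       536   Hana    8133                4359288
4       532   Nora    7329                3899028
7       536  Quinn    6479                3472744
1       542    Ivy    4353                2359326
2       187    Cal    3339                 624393
8       448    Ben    3274                1466752
0         5    Cal     723                   3615
group by user: count(kbytes), max(kbytes_times_duration):
       kbytes  kbytes_times_duration
user                                
Ben         1                1466752
Cal         4                4326903
Hana        1                4359288
Ivy         1                2359326
Nora        1                3899028
Quinn       1                3472744
add column combined = t['kbytes_times_duration'] + t['kbytes']:
       kbytes  kbytes_times_duration  combined
user                                          
Ben         1                1466752   1466753
Cal         4                4326903   4326907
Hana        1                4359288   4359289
Ivy         1                2359326   2359327
Nora        1                3899028   3899029
Quinn       1                3472744   3472745
The value at position 5, column 'combined' is 3472745.

3472745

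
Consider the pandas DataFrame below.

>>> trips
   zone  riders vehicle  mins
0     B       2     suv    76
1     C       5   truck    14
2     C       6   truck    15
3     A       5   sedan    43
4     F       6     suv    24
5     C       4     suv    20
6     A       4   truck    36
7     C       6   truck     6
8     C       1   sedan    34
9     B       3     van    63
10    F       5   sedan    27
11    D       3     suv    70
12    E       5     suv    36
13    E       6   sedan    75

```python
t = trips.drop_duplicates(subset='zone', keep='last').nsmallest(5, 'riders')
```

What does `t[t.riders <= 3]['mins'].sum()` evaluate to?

drop duplicate zone (keep=last):
   zone  riders vehicle  mins
6     A       4   truck    36
8     C       1   sedan    34
9     B       3     van    63
10    F       5   sedan    27
11    D       3     suv    70
13    E       6   sedan    75
take 5 rows with smallest riders:
   zone  riders vehicle  mins
8     C       1   sedan    34
9     B       3     van    63
11    D       3     suv    70
6     A       4   truck    36
10    F       5   sedan    27
filter rows where riders <= 3:
   zone  riders vehicle  mins
8     C       1   sedan    34
9     B       3     van    63
11    D       3     suv    70
Taking the sum of column 'mins' gives 167.

167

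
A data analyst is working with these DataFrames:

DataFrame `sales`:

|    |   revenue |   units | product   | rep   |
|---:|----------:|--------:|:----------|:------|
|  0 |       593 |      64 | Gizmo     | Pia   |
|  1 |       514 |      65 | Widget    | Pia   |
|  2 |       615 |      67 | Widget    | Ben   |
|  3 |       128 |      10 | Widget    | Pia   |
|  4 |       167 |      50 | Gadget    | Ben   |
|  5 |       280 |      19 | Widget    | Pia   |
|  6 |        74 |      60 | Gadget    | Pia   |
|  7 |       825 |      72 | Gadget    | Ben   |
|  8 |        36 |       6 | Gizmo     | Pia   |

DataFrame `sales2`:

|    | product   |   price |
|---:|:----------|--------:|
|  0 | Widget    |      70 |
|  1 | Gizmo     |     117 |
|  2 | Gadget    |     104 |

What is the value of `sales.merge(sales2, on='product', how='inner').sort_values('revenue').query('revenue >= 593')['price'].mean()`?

97.0

merge on 'product' (how='inner') → 9 rows:
   revenue  units product  rep  price
0      593     64   Gizmo  Pia    117
1      514     65  Widget  Pia     70
2      615     67  Widget  Ben     70
3      128     10  Widget  Pia     70
4      167     50  Gadget  Ben    104
5      280     19  Widget  Pia     70
6       74     60  Gadget  Pia    104
7      825     72  Gadget  Ben    104
8       36      6   Gizmo  Pia    117
sort by revenue:
   revenue  units product  rep  price
8       36      6   Gizmo  Pia    117
6       74     60  Gadget  Pia    104
3      128     10  Widget  Pia     70
4      167     50  Gadget  Ben    104
5      280     19  Widget  Pia     70
1      514     65  Widget  Pia     70
0      593     64   Gizmo  Pia    117
2      615     67  Widget  Ben     70
7      825     72  Gadget  Ben    104
filter rows where revenue >= 593:
   revenue  units product  rep  price
0      593     64   Gizmo  Pia    117
2      615     67  Widget  Ben     70
7      825     72  Gadget  Ben    104
The mean of column 'price' is 97.0.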